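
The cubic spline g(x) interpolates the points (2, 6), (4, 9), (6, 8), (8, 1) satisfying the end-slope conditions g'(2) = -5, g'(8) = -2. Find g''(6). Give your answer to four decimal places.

-2.1000

Write M_i for g''(x_i). With h_i = 2, 2, 2 and divided differences Δ_i = 3/2, -1/2, -7/2, the continuity of g' gives the tridiagonal system
  2·M_0 + 8·M_1 + 2·M_2 = 6(Δ_1 - Δ_0) = -12
  2·M_1 + 8·M_2 + 2·M_3 = 6(Δ_2 - Δ_1) = -18
Clamped end conditions give two more equations: 2h_0·M_0 + h_0·M_1 = 6(Δ_0 - g'(2)) = 39 and h_2·M_2 + 2h_2·M_3 = 6(g'(8) - Δ_2) = 9.
Solving: M_0 = 117/10, M_1 = -39/10, M_2 = -21/10, M_3 = 33/10.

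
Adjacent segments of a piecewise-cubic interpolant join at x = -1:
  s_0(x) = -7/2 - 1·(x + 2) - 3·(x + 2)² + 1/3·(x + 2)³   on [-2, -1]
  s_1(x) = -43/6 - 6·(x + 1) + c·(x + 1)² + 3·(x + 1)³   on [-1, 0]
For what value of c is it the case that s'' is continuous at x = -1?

s_0''(x) = -6 + 2·(x + 2), so s_0''(-1) = -4. On the right, s_1''(-1) = 2c, so c = -2.

-2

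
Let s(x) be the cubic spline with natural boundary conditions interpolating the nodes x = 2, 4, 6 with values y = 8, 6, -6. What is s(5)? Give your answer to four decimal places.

0.9375

With M_i denoting the second derivative at x_i, h_i = 2, 2, and Δ_i = (y_(i+1) − y_i)/h_i = -1, -6:
  2·M_0 + 8·M_1 + 2·M_2 = 6(Δ_1 - Δ_0) = -30
Natural end conditions: M_0 = M_2 = 0.
Solving the tridiagonal system: M_0 = 0, M_1 = -15/4, M_2 = 0.
On [4, 6], s(x) = 6 - 7/2·(x - 4) - 15/8·(x - 4)² + 5/16·(x - 4)³.
With (x - 4) = 1: s(5) = 15/16.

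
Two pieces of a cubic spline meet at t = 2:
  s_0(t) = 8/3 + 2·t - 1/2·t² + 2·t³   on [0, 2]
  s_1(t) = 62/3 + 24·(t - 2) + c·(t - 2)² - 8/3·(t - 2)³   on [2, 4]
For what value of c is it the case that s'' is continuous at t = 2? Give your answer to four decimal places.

11.5000

s_0''(t) = -1 + 12·t, so s_0''(2) = 23. On the right, s_1''(2) = 2c, so c = 23/2.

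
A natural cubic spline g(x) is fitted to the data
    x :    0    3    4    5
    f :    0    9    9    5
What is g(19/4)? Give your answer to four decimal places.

6.2193

Put M_i = g'' at the i-th knot. Here h = (3, 1, 1) and Δ = (3, 0, -4), so the interior equations h_(i-1)·M_(i-1) + 2(h_(i-1)+h_i)·M_i + h_i·M_(i+1) = 6(Δ_i − Δ_(i-1)) read
  3·M_0 + 8·M_1 + 1·M_2 = 6(Δ_1 - Δ_0) = -18
  1·M_1 + 4·M_2 + 1·M_3 = 6(Δ_2 - Δ_1) = -24
Natural end conditions: M_0 = M_3 = 0.
Solving: M_0 = 0, M_1 = -48/31, M_2 = -174/31, M_3 = 0.
On [4, 5], g(x) = 9 - 66/31·(x - 4) - 87/31·(x - 4)² + 29/31·(x - 4)³.
With (x - 4) = 3/4: g(19/4) = 12339/1984.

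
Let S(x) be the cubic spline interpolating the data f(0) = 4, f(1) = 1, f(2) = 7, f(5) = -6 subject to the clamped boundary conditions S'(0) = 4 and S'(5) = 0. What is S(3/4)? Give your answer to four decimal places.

1.6611

With σ_i denoting the second derivative at x_i, h_i = 1, 1, 3, and Δ_i = (y_(i+1) − y_i)/h_i = -3, 6, -13/3:
  1·σ_0 + 4·σ_1 + 1·σ_2 = 6(Δ_1 - Δ_0) = 54
  1·σ_1 + 8·σ_2 + 3·σ_3 = 6(Δ_2 - Δ_1) = -62
Clamped end conditions give two more equations: 2h_0·σ_0 + h_0·σ_1 = 6(Δ_0 - S'(0)) = -42 and h_2·σ_2 + 2h_2·σ_3 = 6(S'(5) - Δ_2) = 26.
Forward elimination and back-substitution give σ_0 = -984/29, σ_1 = 750/29, σ_2 = -450/29, σ_3 = 1052/87.
On [0, 1], S(x) = 4 + 4·x - 492/29·x² + 289/29·x³.
With x = 3/4: S(3/4) = 3083/1856.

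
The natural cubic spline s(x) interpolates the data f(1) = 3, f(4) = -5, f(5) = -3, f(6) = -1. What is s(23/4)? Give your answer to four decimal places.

-1.4647

Let σ_i = s''(x_i). Step sizes h_i = 3, 1, 1; slopes of the chords Δ_i = (y_(i+1) - y_i)/h_i = -8/3, 2, 2.
  3·σ_0 + 8·σ_1 + 1·σ_2 = 6(Δ_1 - Δ_0) = 28
  1·σ_1 + 4·σ_2 + 1·σ_3 = 6(Δ_2 - Δ_1) = 0
Natural end conditions: σ_0 = σ_3 = 0.
Solving: σ_0 = 0, σ_1 = 112/31, σ_2 = -28/31, σ_3 = 0.
On [5, 6], s(x) = -3 + 214/93·(x - 5) - 14/31·(x - 5)² + 14/93·(x - 5)³.
With (x - 5) = 3/4: s(23/4) = -1453/992.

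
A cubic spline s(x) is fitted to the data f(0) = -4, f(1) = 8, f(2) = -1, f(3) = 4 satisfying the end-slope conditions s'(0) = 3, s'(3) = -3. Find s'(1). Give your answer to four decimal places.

2.2000

Put σ_i = s'' at the i-th knot. Here h = (1, 1, 1) and Δ = (12, -9, 5), so the interior equations h_(i-1)·σ_(i-1) + 2(h_(i-1)+h_i)·σ_i + h_i·σ_(i+1) = 6(Δ_i − Δ_(i-1)) read
  1·σ_0 + 4·σ_1 + 1·σ_2 = 6(Δ_1 - Δ_0) = -126
  1·σ_1 + 4·σ_2 + 1·σ_3 = 6(Δ_2 - Δ_1) = 84
Clamped end conditions give two more equations: 2h_0·σ_0 + h_0·σ_1 = 6(Δ_0 - s'(0)) = 54 and h_2·σ_2 + 2h_2·σ_3 = 6(s'(3) - Δ_2) = -48.
Forward elimination and back-substitution give σ_0 = 278/5, σ_1 = -286/5, σ_2 = 236/5, σ_3 = -238/5.
On [1, 2], s'(x) = b_1 + 2c_1·(x - 1) + 3d_1·(x - 1)² with b_1 = Δ_1 - h_1(2σ_1 + σ_2)/6 = 11/5, c_1 = σ_1/2 = -143/5, d_1 = (σ_2 - σ_1)/(6h_1) = 87/5. So s'(1) = 11/5.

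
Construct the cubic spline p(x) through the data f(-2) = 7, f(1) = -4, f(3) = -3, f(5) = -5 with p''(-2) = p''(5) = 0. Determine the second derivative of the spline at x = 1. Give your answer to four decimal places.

2.8684

With M_i denoting the second derivative at x_i, h_i = 3, 2, 2, and Δ_i = (y_(i+1) − y_i)/h_i = -11/3, 1/2, -1:
  3·M_0 + 10·M_1 + 2·M_2 = 6(Δ_1 - Δ_0) = 25
  2·M_1 + 8·M_2 + 2·M_3 = 6(Δ_2 - Δ_1) = -9
Natural end conditions: M_0 = M_3 = 0.
Forward elimination and back-substitution give M_0 = 0, M_1 = 109/38, M_2 = -35/19, M_3 = 0.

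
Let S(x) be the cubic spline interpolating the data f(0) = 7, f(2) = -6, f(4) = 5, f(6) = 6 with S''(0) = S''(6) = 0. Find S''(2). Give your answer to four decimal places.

10.6000

Let σ_i = S''(x_i). Step sizes h_i = 2, 2, 2; slopes of the chords Δ_i = (y_(i+1) - y_i)/h_i = -13/2, 11/2, 1/2.
  2·σ_0 + 8·σ_1 + 2·σ_2 = 6(Δ_1 - Δ_0) = 72
  2·σ_1 + 8·σ_2 + 2·σ_3 = 6(Δ_2 - Δ_1) = -30
Natural end conditions: σ_0 = σ_3 = 0.
Hence σ_0 = 0, σ_1 = 53/5, σ_2 = -32/5, σ_3 = 0.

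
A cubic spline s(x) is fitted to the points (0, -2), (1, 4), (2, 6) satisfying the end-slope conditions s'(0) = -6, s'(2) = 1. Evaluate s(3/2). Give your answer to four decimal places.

5.7813

Let M_i = s''(x_i). Step sizes h_i = 1, 1; slopes of the chords Δ_i = (y_(i+1) - y_i)/h_i = 6, 2.
  1·M_0 + 4·M_1 + 1·M_2 = 6(Δ_1 - Δ_0) = -24
Clamped end conditions give two more equations: 2h_0·M_0 + h_0·M_1 = 6(Δ_0 - s'(0)) = 72 and h_1·M_1 + 2h_1·M_2 = 6(s'(2) - Δ_1) = -6.
Solving: M_0 = 91/2, M_1 = -19, M_2 = 13/2.
On [1, 2], s(x) = 4 + 29/4·(x - 1) - 19/2·(x - 1)² + 17/4·(x - 1)³.
With (x - 1) = 1/2: s(3/2) = 185/32.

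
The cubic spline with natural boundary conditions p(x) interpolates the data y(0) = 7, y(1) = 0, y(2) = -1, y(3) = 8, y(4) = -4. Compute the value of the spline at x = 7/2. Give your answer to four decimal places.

Write σ_i for p''(x_i). With h_i = 1, 1, 1, 1 and divided differences Δ_i = -7, -1, 9, -12, the continuity of p' gives the tridiagonal system
  1·σ_0 + 4·σ_1 + 1·σ_2 = 6(Δ_1 - Δ_0) = 36
  1·σ_1 + 4·σ_2 + 1·σ_3 = 6(Δ_2 - Δ_1) = 60
  1·σ_2 + 4·σ_3 + 1·σ_4 = 6(Δ_3 - Δ_2) = -126
Natural end conditions: σ_0 = σ_4 = 0.
Solving the tridiagonal system: σ_0 = 0, σ_1 = 87/28, σ_2 = 165/7, σ_3 = -1047/28, σ_4 = 0.
On [3, 4], p(x) = 8 + 13/28·(x - 3) - 1047/56·(x - 3)² + 349/56·(x - 3)³.
With (x - 3) = 1/2: p(7/2) = 1943/448.

4.3371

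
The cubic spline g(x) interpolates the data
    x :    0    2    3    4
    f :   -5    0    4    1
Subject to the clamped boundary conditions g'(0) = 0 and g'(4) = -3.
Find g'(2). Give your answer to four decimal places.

Put σ_i = g'' at the i-th knot. Here h = (2, 1, 1) and Δ = (5/2, 4, -3), so the interior equations h_(i-1)·σ_(i-1) + 2(h_(i-1)+h_i)·σ_i + h_i·σ_(i+1) = 6(Δ_i − Δ_(i-1)) read
  2·σ_0 + 6·σ_1 + 1·σ_2 = 6(Δ_1 - Δ_0) = 9
  1·σ_1 + 4·σ_2 + 1·σ_3 = 6(Δ_2 - Δ_1) = -42
Clamped end conditions give two more equations: 2h_0·σ_0 + h_0·σ_1 = 6(Δ_0 - g'(0)) = 15 and h_2·σ_2 + 2h_2·σ_3 = 6(g'(4) - Δ_2) = 0.
Solving: σ_0 = 51/22, σ_1 = 63/22, σ_2 = -141/11, σ_3 = 141/22.
On [2, 3], g'(x) = b_1 + 2c_1·(x - 2) + 3d_1·(x - 2)² with b_1 = Δ_1 - h_1(2σ_1 + σ_2)/6 = 57/11, c_1 = σ_1/2 = 63/44, d_1 = (σ_2 - σ_1)/(6h_1) = -115/44. So g'(2) = 57/11.

5.1818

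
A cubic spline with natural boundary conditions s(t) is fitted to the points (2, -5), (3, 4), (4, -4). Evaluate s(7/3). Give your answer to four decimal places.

-0.7407

With M_i denoting the second derivative at x_i, h_i = 1, 1, and Δ_i = (y_(i+1) − y_i)/h_i = 9, -8:
  1·M_0 + 4·M_1 + 1·M_2 = 6(Δ_1 - Δ_0) = -102
Natural end conditions: M_0 = M_2 = 0.
Solving: M_0 = 0, M_1 = -51/2, M_2 = 0.
On [2, 3], s(t) = -5 + 53/4·(t - 2) + 0·(t - 2)² - 17/4·(t - 2)³.
With (t - 2) = 1/3: s(7/3) = -20/27.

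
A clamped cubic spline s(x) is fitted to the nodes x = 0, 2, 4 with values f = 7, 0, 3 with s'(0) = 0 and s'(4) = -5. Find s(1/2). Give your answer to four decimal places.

With m_i denoting the second derivative at x_i, h_i = 2, 2, and Δ_i = (y_(i+1) − y_i)/h_i = -7/2, 3/2:
  2·m_0 + 8·m_1 + 2·m_2 = 6(Δ_1 - Δ_0) = 30
Clamped end conditions give two more equations: 2h_0·m_0 + h_0·m_1 = 6(Δ_0 - s'(0)) = -21 and h_1·m_1 + 2h_1·m_2 = 6(s'(4) - Δ_1) = -39.
Solving: m_0 = -41/4, m_1 = 10, m_2 = -59/4.
On [0, 2], s(x) = 7 + 0·x - 41/8·x² + 27/16·x³.
With x = 1/2: s(1/2) = 759/128.

5.9297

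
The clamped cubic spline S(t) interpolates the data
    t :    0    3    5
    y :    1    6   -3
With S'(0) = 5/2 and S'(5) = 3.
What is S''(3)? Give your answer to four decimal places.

Put σ_i = S'' at the i-th knot. Here h = (3, 2) and Δ = (5/3, -9/2), so the interior equations h_(i-1)·σ_(i-1) + 2(h_(i-1)+h_i)·σ_i + h_i·σ_(i+1) = 6(Δ_i − Δ_(i-1)) read
  3·σ_0 + 10·σ_1 + 2·σ_2 = 6(Δ_1 - Δ_0) = -37
Clamped end conditions give two more equations: 2h_0·σ_0 + h_0·σ_1 = 6(Δ_0 - S'(0)) = -5 and h_1·σ_1 + 2h_1·σ_2 = 6(S'(5) - Δ_1) = 45.
Forward elimination and back-substitution give σ_0 = 89/30, σ_1 = -38/5, σ_2 = 301/20.

-7.6000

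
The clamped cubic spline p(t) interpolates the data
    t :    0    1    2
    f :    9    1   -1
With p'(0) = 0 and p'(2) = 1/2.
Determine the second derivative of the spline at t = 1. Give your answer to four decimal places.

17.5000

Let M_i = p''(x_i). Step sizes h_i = 1, 1; slopes of the chords Δ_i = (y_(i+1) - y_i)/h_i = -8, -2.
  1·M_0 + 4·M_1 + 1·M_2 = 6(Δ_1 - Δ_0) = 36
Clamped end conditions give two more equations: 2h_0·M_0 + h_0·M_1 = 6(Δ_0 - p'(0)) = -48 and h_1·M_1 + 2h_1·M_2 = 6(p'(2) - Δ_1) = 15.
Solving: M_0 = -131/4, M_1 = 35/2, M_2 = -5/4.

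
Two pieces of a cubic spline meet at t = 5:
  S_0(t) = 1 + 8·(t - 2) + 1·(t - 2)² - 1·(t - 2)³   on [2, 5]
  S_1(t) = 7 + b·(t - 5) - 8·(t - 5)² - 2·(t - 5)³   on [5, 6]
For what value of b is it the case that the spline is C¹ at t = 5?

S_0'(t) = 8 + 2·(t - 2) - 3·(t - 2)², so S_0'(5) = -13. On the right, S_1'(5) = b, so b = -13.

-13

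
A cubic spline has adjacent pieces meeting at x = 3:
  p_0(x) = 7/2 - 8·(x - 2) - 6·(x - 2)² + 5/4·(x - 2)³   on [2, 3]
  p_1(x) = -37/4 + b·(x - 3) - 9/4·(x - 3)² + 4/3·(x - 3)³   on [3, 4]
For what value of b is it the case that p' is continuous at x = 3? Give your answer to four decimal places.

p_0'(x) = -8 - 12·(x - 2) + 15/4·(x - 2)², so p_0'(3) = -65/4. On the right, p_1'(3) = b, so b = -65/4.

-16.2500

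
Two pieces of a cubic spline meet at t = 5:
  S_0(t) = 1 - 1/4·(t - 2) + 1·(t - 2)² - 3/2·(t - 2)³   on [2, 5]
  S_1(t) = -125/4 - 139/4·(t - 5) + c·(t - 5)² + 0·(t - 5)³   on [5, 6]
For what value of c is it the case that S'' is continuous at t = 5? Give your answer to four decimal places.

-12.5000

S_0''(t) = 2 - 9·(t - 2), so S_0''(5) = -25. On the right, S_1''(5) = 2c, so c = -25/2.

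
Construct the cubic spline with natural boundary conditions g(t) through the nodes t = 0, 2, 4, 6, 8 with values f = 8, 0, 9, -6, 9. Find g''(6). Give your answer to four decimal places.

Put M_i = g'' at the i-th knot. Here h = (2, 2, 2, 2) and Δ = (-4, 9/2, -15/2, 15/2), so the interior equations h_(i-1)·M_(i-1) + 2(h_(i-1)+h_i)·M_i + h_i·M_(i+1) = 6(Δ_i − Δ_(i-1)) read
  2·M_0 + 8·M_1 + 2·M_2 = 6(Δ_1 - Δ_0) = 51
  2·M_1 + 8·M_2 + 2·M_3 = 6(Δ_2 - Δ_1) = -72
  2·M_2 + 8·M_3 + 2·M_4 = 6(Δ_3 - Δ_2) = 90
Natural end conditions: M_0 = M_4 = 0.
Solving: M_0 = 0, M_1 = 1143/112, M_2 = -429/28, M_3 = 1689/112, M_4 = 0.

15.0804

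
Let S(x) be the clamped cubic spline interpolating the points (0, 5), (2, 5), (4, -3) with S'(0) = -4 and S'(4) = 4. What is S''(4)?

17

Let M_i = S''(x_i). Step sizes h_i = 2, 2; slopes of the chords Δ_i = (y_(i+1) - y_i)/h_i = 0, -4.
  2·M_0 + 8·M_1 + 2·M_2 = 6(Δ_1 - Δ_0) = -24
Clamped end conditions give two more equations: 2h_0·M_0 + h_0·M_1 = 6(Δ_0 - S'(0)) = 24 and h_1·M_1 + 2h_1·M_2 = 6(S'(4) - Δ_1) = 48.
Solving: M_0 = 11, M_1 = -10, M_2 = 17.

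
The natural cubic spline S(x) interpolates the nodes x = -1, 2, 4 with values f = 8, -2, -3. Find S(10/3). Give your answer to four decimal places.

Write M_i for S''(x_i). With h_i = 3, 2 and divided differences Δ_i = -10/3, -1/2, the continuity of S' gives the tridiagonal system
  3·M_0 + 10·M_1 + 2·M_2 = 6(Δ_1 - Δ_0) = 17
Natural end conditions: M_0 = M_2 = 0.
Solving the tridiagonal system: M_0 = 0, M_1 = 17/10, M_2 = 0.
On [2, 4], S(x) = -2 - 49/30·(x - 2) + 17/20·(x - 2)² - 17/120·(x - 2)³.
With (x - 2) = 4/3: S(10/3) = -1216/405.

-3.0025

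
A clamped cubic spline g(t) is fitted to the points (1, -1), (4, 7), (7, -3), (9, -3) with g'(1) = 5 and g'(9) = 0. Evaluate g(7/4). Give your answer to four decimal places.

2.5444

Let m_i = g''(x_i). Step sizes h_i = 3, 3, 2; slopes of the chords Δ_i = (y_(i+1) - y_i)/h_i = 8/3, -10/3, 0.
  3·m_0 + 12·m_1 + 3·m_2 = 6(Δ_1 - Δ_0) = -36
  3·m_1 + 10·m_2 + 2·m_3 = 6(Δ_2 - Δ_1) = 20
Clamped end conditions give two more equations: 2h_0·m_0 + h_0·m_1 = 6(Δ_0 - g'(1)) = -14 and h_2·m_2 + 2h_2·m_3 = 6(g'(9) - Δ_2) = 0.
Solving: m_0 = -26/57, m_1 = -214/57, m_2 = 66/19, m_3 = -33/19.
On [1, 4], g(t) = -1 + 5·(t - 1) - 13/57·(t - 1)² - 94/513·(t - 1)³.
With (t - 1) = 3/4: g(7/4) = 1547/608.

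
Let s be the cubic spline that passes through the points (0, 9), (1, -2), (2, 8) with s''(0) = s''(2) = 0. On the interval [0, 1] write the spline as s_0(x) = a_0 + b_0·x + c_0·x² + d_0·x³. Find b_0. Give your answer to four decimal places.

-16.2500

Let σ_i = s''(x_i). Step sizes h_i = 1, 1; slopes of the chords Δ_i = (y_(i+1) - y_i)/h_i = -11, 10.
  1·σ_0 + 4·σ_1 + 1·σ_2 = 6(Δ_1 - Δ_0) = 126
Natural end conditions: σ_0 = σ_2 = 0.
Solving the tridiagonal system: σ_0 = 0, σ_1 = 63/2, σ_2 = 0.
On [0, 1], with s_0(x) = a_0 + b_0·x + c_0·x² + d_0·x³: c_0 = σ_0/2 = 0, d_0 = (σ_1 - σ_0)/(6h_0) = 21/4, b_0 = Δ_0 - h_0(2σ_0 + σ_1)/6 = -65/4.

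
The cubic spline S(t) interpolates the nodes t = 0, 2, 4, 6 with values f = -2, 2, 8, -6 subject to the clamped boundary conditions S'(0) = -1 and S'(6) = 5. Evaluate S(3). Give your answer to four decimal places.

Write m_i for S''(x_i). With h_i = 2, 2, 2 and divided differences Δ_i = 2, 3, -7, the continuity of S' gives the tridiagonal system
  2·m_0 + 8·m_1 + 2·m_2 = 6(Δ_1 - Δ_0) = 6
  2·m_1 + 8·m_2 + 2·m_3 = 6(Δ_2 - Δ_1) = -60
Clamped end conditions give two more equations: 2h_0·m_0 + h_0·m_1 = 6(Δ_0 - S'(0)) = 18 and h_2·m_2 + 2h_2·m_3 = 6(S'(6) - Δ_2) = 72.
Solving the tridiagonal system: m_0 = 13/5, m_1 = 19/5, m_2 = -74/5, m_3 = 127/5.
On [2, 4], S(t) = 2 + 27/5·(t - 2) + 19/10·(t - 2)² - 31/20·(t - 2)³.
With (t - 2) = 1: S(3) = 31/4.

7.7500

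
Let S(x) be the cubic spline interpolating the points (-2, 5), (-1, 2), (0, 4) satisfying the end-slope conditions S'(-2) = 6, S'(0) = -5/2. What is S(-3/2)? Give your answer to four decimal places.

Let m_i = S''(x_i). Step sizes h_i = 1, 1; slopes of the chords Δ_i = (y_(i+1) - y_i)/h_i = -3, 2.
  1·m_0 + 4·m_1 + 1·m_2 = 6(Δ_1 - Δ_0) = 30
Clamped end conditions give two more equations: 2h_0·m_0 + h_0·m_1 = 6(Δ_0 - S'(-2)) = -54 and h_1·m_1 + 2h_1·m_2 = 6(S'(0) - Δ_1) = -27.
Solving the tridiagonal system: m_0 = -155/4, m_1 = 47/2, m_2 = -101/4.
On [-2, -1], S(x) = 5 + 6·(x + 2) - 155/8·(x + 2)² + 83/8·(x + 2)³.
With (x + 2) = 1/2: S(-3/2) = 285/64.

4.4531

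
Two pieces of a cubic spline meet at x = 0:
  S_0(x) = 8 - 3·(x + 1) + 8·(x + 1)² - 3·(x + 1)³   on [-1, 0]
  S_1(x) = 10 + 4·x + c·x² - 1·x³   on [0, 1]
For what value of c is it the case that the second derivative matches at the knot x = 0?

-1

S_0''(x) = 16 - 18·(x + 1), so S_0''(0) = -2. On the right, S_1''(0) = 2c, so c = -1.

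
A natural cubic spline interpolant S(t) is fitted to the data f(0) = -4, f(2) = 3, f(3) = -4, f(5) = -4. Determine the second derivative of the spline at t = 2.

-12

Write m_i for S''(x_i). With h_i = 2, 1, 2 and divided differences Δ_i = 7/2, -7, 0, the continuity of S' gives the tridiagonal system
  2·m_0 + 6·m_1 + 1·m_2 = 6(Δ_1 - Δ_0) = -63
  1·m_1 + 6·m_2 + 2·m_3 = 6(Δ_2 - Δ_1) = 42
Natural end conditions: m_0 = m_3 = 0.
Solving the tridiagonal system: m_0 = 0, m_1 = -12, m_2 = 9, m_3 = 0.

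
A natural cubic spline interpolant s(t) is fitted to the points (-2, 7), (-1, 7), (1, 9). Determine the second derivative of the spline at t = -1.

1

Put σ_i = s'' at the i-th knot. Here h = (1, 2) and Δ = (0, 1), so the interior equations h_(i-1)·σ_(i-1) + 2(h_(i-1)+h_i)·σ_i + h_i·σ_(i+1) = 6(Δ_i − Δ_(i-1)) read
  1·σ_0 + 6·σ_1 + 2·σ_2 = 6(Δ_1 - Δ_0) = 6
Natural end conditions: σ_0 = σ_2 = 0.
Forward elimination and back-substitution give σ_0 = 0, σ_1 = 1, σ_2 = 0.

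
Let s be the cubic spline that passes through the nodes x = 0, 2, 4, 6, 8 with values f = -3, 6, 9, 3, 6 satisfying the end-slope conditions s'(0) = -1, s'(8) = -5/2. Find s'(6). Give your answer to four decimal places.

0.1250

Let m_i = s''(x_i). Step sizes h_i = 2, 2, 2, 2; slopes of the chords Δ_i = (y_(i+1) - y_i)/h_i = 9/2, 3/2, -3, 3/2.
  2·m_0 + 8·m_1 + 2·m_2 = 6(Δ_1 - Δ_0) = -18
  2·m_1 + 8·m_2 + 2·m_3 = 6(Δ_2 - Δ_1) = -27
  2·m_2 + 8·m_3 + 2·m_4 = 6(Δ_3 - Δ_2) = 27
Clamped end conditions give two more equations: 2h_0·m_0 + h_0·m_1 = 6(Δ_0 - s'(0)) = 33 and h_3·m_3 + 2h_3·m_4 = 6(s'(8) - Δ_3) = -24.
Solving the tridiagonal system: m_0 = 81/8, m_1 = -15/4, m_2 = -33/8, m_3 = 27/4, m_4 = -75/8.
On [6, 8], s'(x) = b_3 + 2c_3·(x - 6) + 3d_3·(x - 6)² with b_3 = Δ_3 - h_3(2m_3 + m_4)/6 = 1/8, c_3 = m_3/2 = 27/8, d_3 = (m_4 - m_3)/(6h_3) = -43/32. So s'(6) = 1/8.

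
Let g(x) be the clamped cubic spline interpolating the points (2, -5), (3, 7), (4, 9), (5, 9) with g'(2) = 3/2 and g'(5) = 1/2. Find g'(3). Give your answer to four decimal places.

10.4333

Let m_i = g''(x_i). Step sizes h_i = 1, 1, 1; slopes of the chords Δ_i = (y_(i+1) - y_i)/h_i = 12, 2, 0.
  1·m_0 + 4·m_1 + 1·m_2 = 6(Δ_1 - Δ_0) = -60
  1·m_1 + 4·m_2 + 1·m_3 = 6(Δ_2 - Δ_1) = -12
Clamped end conditions give two more equations: 2h_0·m_0 + h_0·m_1 = 6(Δ_0 - g'(2)) = 63 and h_2·m_2 + 2h_2·m_3 = 6(g'(5) - Δ_2) = 3.
Hence m_0 = 677/15, m_1 = -409/15, m_2 = 59/15, m_3 = -7/15.
On [3, 4], g'(x) = b_1 + 2c_1·(x - 3) + 3d_1·(x - 3)² with b_1 = Δ_1 - h_1(2m_1 + m_2)/6 = 313/30, c_1 = m_1/2 = -409/30, d_1 = (m_2 - m_1)/(6h_1) = 26/5. So g'(3) = 313/30.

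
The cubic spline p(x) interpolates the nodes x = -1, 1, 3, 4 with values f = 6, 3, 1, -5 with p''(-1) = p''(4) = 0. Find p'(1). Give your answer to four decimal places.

With M_i denoting the second derivative at x_i, h_i = 2, 2, 1, and Δ_i = (y_(i+1) − y_i)/h_i = -3/2, -1, -6:
  2·M_0 + 8·M_1 + 2·M_2 = 6(Δ_1 - Δ_0) = 3
  2·M_1 + 6·M_2 + 1·M_3 = 6(Δ_2 - Δ_1) = -30
Natural end conditions: M_0 = M_3 = 0.
Hence M_0 = 0, M_1 = 39/22, M_2 = -123/22, M_3 = 0.
On [1, 3], p'(x) = b_1 + 2c_1·(x - 1) + 3d_1·(x - 1)² with b_1 = Δ_1 - h_1(2M_1 + M_2)/6 = -7/22, c_1 = M_1/2 = 39/44, d_1 = (M_2 - M_1)/(6h_1) = -27/44. So p'(1) = -7/22.

-0.3182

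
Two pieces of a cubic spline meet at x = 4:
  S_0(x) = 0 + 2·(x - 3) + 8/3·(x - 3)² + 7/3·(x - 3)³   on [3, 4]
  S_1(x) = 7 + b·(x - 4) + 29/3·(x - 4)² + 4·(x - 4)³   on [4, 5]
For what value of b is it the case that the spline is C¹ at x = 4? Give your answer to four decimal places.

14.3333

S_0'(x) = 2 + 16/3·(x - 3) + 7·(x - 3)², so S_0'(4) = 43/3. On the right, S_1'(4) = b, so b = 43/3.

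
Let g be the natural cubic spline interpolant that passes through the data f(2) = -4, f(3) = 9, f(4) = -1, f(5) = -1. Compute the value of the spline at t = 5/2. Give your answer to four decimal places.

5.0500

Let m_i = g''(x_i). Step sizes h_i = 1, 1, 1; slopes of the chords Δ_i = (y_(i+1) - y_i)/h_i = 13, -10, 0.
  1·m_0 + 4·m_1 + 1·m_2 = 6(Δ_1 - Δ_0) = -138
  1·m_1 + 4·m_2 + 1·m_3 = 6(Δ_2 - Δ_1) = 60
Natural end conditions: m_0 = m_3 = 0.
Solving: m_0 = 0, m_1 = -204/5, m_2 = 126/5, m_3 = 0.
On [2, 3], g(t) = -4 + 99/5·(t - 2) + 0·(t - 2)² - 34/5·(t - 2)³.
With (t - 2) = 1/2: g(5/2) = 101/20.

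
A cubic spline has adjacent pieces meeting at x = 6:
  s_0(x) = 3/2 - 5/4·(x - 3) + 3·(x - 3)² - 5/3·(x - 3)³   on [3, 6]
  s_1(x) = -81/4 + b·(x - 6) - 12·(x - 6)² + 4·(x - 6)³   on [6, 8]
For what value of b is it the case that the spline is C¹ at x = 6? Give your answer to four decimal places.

s_0'(x) = -5/4 + 6·(x - 3) - 5·(x - 3)², so s_0'(6) = -113/4. On the right, s_1'(6) = b, so b = -113/4.

-28.2500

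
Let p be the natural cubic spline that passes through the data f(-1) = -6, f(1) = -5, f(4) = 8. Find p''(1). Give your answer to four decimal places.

Write M_i for p''(x_i). With h_i = 2, 3 and divided differences Δ_i = 1/2, 13/3, the continuity of p' gives the tridiagonal system
  2·M_0 + 10·M_1 + 3·M_2 = 6(Δ_1 - Δ_0) = 23
Natural end conditions: M_0 = M_2 = 0.
Hence M_0 = 0, M_1 = 23/10, M_2 = 0.

2.3000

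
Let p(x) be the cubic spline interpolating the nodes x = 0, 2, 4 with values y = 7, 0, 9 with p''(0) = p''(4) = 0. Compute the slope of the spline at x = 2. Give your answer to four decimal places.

Let σ_i = p''(x_i). Step sizes h_i = 2, 2; slopes of the chords Δ_i = (y_(i+1) - y_i)/h_i = -7/2, 9/2.
  2·σ_0 + 8·σ_1 + 2·σ_2 = 6(Δ_1 - Δ_0) = 48
Natural end conditions: σ_0 = σ_2 = 0.
Hence σ_0 = 0, σ_1 = 6, σ_2 = 0.
On [2, 4], p'(x) = b_1 + 2c_1·(x - 2) + 3d_1·(x - 2)² with b_1 = Δ_1 - h_1(2σ_1 + σ_2)/6 = 1/2, c_1 = σ_1/2 = 3, d_1 = (σ_2 - σ_1)/(6h_1) = -1/2. So p'(2) = 1/2.

0.5000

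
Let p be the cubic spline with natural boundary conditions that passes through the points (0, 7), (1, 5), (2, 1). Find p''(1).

Write M_i for p''(x_i). With h_i = 1, 1 and divided differences Δ_i = -2, -4, the continuity of p' gives the tridiagonal system
  1·M_0 + 4·M_1 + 1·M_2 = 6(Δ_1 - Δ_0) = -12
Natural end conditions: M_0 = M_2 = 0.
Solving the tridiagonal system: M_0 = 0, M_1 = -3, M_2 = 0.

-3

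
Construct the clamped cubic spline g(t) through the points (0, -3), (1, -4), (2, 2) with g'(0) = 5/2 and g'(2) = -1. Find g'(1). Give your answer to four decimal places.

Write M_i for g''(x_i). With h_i = 1, 1 and divided differences Δ_i = -1, 6, the continuity of g' gives the tridiagonal system
  1·M_0 + 4·M_1 + 1·M_2 = 6(Δ_1 - Δ_0) = 42
Clamped end conditions give two more equations: 2h_0·M_0 + h_0·M_1 = 6(Δ_0 - g'(0)) = -21 and h_1·M_1 + 2h_1·M_2 = 6(g'(2) - Δ_1) = -42.
Solving the tridiagonal system: M_0 = -91/4, M_1 = 49/2, M_2 = -133/4.
On [1, 2], g'(t) = b_1 + 2c_1·(t - 1) + 3d_1·(t - 1)² with b_1 = Δ_1 - h_1(2M_1 + M_2)/6 = 27/8, c_1 = M_1/2 = 49/4, d_1 = (M_2 - M_1)/(6h_1) = -77/8. So g'(1) = 27/8.

3.3750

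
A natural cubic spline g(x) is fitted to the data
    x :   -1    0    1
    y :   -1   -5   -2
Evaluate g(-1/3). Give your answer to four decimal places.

-4.3148

Write m_i for g''(x_i). With h_i = 1, 1 and divided differences Δ_i = -4, 3, the continuity of g' gives the tridiagonal system
  1·m_0 + 4·m_1 + 1·m_2 = 6(Δ_1 - Δ_0) = 42
Natural end conditions: m_0 = m_2 = 0.
Solving the tridiagonal system: m_0 = 0, m_1 = 21/2, m_2 = 0.
On [-1, 0], g(x) = -1 - 23/4·(x + 1) + 0·(x + 1)² + 7/4·(x + 1)³.
With (x + 1) = 2/3: g(-1/3) = -233/54.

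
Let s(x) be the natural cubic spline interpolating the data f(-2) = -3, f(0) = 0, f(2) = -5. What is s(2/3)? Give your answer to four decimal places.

-0.9259

Write M_i for s''(x_i). With h_i = 2, 2 and divided differences Δ_i = 3/2, -5/2, the continuity of s' gives the tridiagonal system
  2·M_0 + 8·M_1 + 2·M_2 = 6(Δ_1 - Δ_0) = -24
Natural end conditions: M_0 = M_2 = 0.
Forward elimination and back-substitution give M_0 = 0, M_1 = -3, M_2 = 0.
On [0, 2], s(x) = 0 - 1/2·x - 3/2·x² + 1/4·x³.
With x = 2/3: s(2/3) = -25/27.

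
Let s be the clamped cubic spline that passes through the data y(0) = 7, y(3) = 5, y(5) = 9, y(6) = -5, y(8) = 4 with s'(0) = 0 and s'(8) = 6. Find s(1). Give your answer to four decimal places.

5.4565

With m_i denoting the second derivative at x_i, h_i = 3, 2, 1, 2, and Δ_i = (y_(i+1) − y_i)/h_i = -2/3, 2, -14, 9/2:
  3·m_0 + 10·m_1 + 2·m_2 = 6(Δ_1 - Δ_0) = 16
  2·m_1 + 6·m_2 + 1·m_3 = 6(Δ_2 - Δ_1) = -96
  1·m_2 + 6·m_3 + 2·m_4 = 6(Δ_3 - Δ_2) = 111
Clamped end conditions give two more equations: 2h_0·m_0 + h_0·m_1 = 6(Δ_0 - s'(0)) = -4 and h_3·m_3 + 2h_3·m_4 = 6(s'(8) - Δ_3) = 9.
Solving the tridiagonal system: m_0 = -1997/453, m_1 = 1130/151, m_2 = -6887/302, m_3 = 3905/151, m_4 = -6451/604.
On [0, 3], s(t) = 7 + 0·t - 1997/906·t² + 5387/8154·t³.
With t = 1: s(1) = 22246/4077.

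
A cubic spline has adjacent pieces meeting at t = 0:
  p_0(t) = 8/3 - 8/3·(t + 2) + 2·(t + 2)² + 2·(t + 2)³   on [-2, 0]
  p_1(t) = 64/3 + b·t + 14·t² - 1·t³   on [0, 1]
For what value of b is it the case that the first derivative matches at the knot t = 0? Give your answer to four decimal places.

p_0'(t) = -8/3 + 4·(t + 2) + 6·(t + 2)², so p_0'(0) = 88/3. On the right, p_1'(0) = b, so b = 88/3.

29.3333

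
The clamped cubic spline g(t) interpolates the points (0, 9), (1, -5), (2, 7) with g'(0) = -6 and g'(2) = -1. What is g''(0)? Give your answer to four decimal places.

-60.5000

Put M_i = g'' at the i-th knot. Here h = (1, 1) and Δ = (-14, 12), so the interior equations h_(i-1)·M_(i-1) + 2(h_(i-1)+h_i)·M_i + h_i·M_(i+1) = 6(Δ_i − Δ_(i-1)) read
  1·M_0 + 4·M_1 + 1·M_2 = 6(Δ_1 - Δ_0) = 156
Clamped end conditions give two more equations: 2h_0·M_0 + h_0·M_1 = 6(Δ_0 - g'(0)) = -48 and h_1·M_1 + 2h_1·M_2 = 6(g'(2) - Δ_1) = -78.
Solving: M_0 = -121/2, M_1 = 73, M_2 = -151/2.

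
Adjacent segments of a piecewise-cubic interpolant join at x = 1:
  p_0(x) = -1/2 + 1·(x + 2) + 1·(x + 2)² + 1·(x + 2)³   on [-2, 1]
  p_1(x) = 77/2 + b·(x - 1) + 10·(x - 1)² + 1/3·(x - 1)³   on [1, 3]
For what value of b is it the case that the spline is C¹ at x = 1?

34

p_0'(x) = 1 + 2·(x + 2) + 3·(x + 2)², so p_0'(1) = 34. On the right, p_1'(1) = b, so b = 34.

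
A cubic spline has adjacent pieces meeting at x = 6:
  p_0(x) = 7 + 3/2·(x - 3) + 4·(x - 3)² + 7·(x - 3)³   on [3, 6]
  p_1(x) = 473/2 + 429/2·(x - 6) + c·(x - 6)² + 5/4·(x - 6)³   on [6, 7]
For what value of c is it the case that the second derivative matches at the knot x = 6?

p_0''(x) = 8 + 42·(x - 3), so p_0''(6) = 134. On the right, p_1''(6) = 2c, so c = 67.

67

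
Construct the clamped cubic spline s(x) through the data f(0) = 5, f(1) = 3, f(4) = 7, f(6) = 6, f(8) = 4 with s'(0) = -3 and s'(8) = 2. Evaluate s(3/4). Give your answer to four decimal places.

Put M_i = s'' at the i-th knot. Here h = (1, 3, 2, 2) and Δ = (-2, 4/3, -1/2, -1), so the interior equations h_(i-1)·M_(i-1) + 2(h_(i-1)+h_i)·M_i + h_i·M_(i+1) = 6(Δ_i − Δ_(i-1)) read
  1·M_0 + 8·M_1 + 3·M_2 = 6(Δ_1 - Δ_0) = 20
  3·M_1 + 10·M_2 + 2·M_3 = 6(Δ_2 - Δ_1) = -11
  2·M_2 + 8·M_3 + 2·M_4 = 6(Δ_3 - Δ_2) = -3
Clamped end conditions give two more equations: 2h_0·M_0 + h_0·M_1 = 6(Δ_0 - s'(0)) = 6 and h_3·M_3 + 2h_3·M_4 = 6(s'(8) - Δ_3) = 18.
Solving: M_0 = 437/288, M_1 = 427/144, M_2 = -503/288, M_3 = -175/144, M_4 = 1471/288.
On [0, 1], s(x) = 5 - 3·x + 437/576·x² + 139/576·x³.
With x = 3/4: s(3/4) = 13429/4096.

3.2786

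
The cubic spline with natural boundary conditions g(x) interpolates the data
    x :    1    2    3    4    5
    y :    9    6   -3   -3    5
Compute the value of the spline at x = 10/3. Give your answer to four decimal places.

Let M_i = g''(x_i). Step sizes h_i = 1, 1, 1, 1; slopes of the chords Δ_i = (y_(i+1) - y_i)/h_i = -3, -9, 0, 8.
  1·M_0 + 4·M_1 + 1·M_2 = 6(Δ_1 - Δ_0) = -36
  1·M_1 + 4·M_2 + 1·M_3 = 6(Δ_2 - Δ_1) = 54
  1·M_2 + 4·M_3 + 1·M_4 = 6(Δ_3 - Δ_2) = 48
Natural end conditions: M_0 = M_4 = 0.
Hence M_0 = 0, M_1 = -177/14, M_2 = 102/7, M_3 = 117/14, M_4 = 0.
On [3, 4], g(x) = -3 - 25/4·(x - 3) + 51/7·(x - 3)² - 29/28·(x - 3)³.
With (x - 3) = 1/3: g(10/3) = -815/189.

-4.3122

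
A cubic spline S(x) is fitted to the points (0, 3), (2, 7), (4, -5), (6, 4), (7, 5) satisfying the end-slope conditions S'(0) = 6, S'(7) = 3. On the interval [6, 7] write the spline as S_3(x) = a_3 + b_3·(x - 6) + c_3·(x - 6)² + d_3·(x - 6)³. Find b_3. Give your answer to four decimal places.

Write M_i for S''(x_i). With h_i = 2, 2, 2, 1 and divided differences Δ_i = 2, -6, 9/2, 1, the continuity of S' gives the tridiagonal system
  2·M_0 + 8·M_1 + 2·M_2 = 6(Δ_1 - Δ_0) = -48
  2·M_1 + 8·M_2 + 2·M_3 = 6(Δ_2 - Δ_1) = 63
  2·M_2 + 6·M_3 + 1·M_4 = 6(Δ_3 - Δ_2) = -21
Clamped end conditions give two more equations: 2h_0·M_0 + h_0·M_1 = 6(Δ_0 - S'(0)) = -24 and h_3·M_3 + 2h_3·M_4 = 6(S'(7) - Δ_3) = 12.
Solving: M_0 = -285/172, M_1 = -747/86, M_2 = 2133/172, M_3 = -405/43, M_4 = 921/86.
On [6, 7], with S_3(x) = a_3 + b_3·(x - 6) + c_3·(x - 6)² + d_3·(x - 6)³: c_3 = M_3/2 = -405/86, d_3 = (M_4 - M_3)/(6h_3) = 577/172, b_3 = Δ_3 - h_3(2M_3 + M_4)/6 = 405/172.

2.3547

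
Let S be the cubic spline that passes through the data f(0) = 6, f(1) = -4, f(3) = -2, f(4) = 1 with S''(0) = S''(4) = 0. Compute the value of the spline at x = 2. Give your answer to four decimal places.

-5.4375

Write M_i for S''(x_i). With h_i = 1, 2, 1 and divided differences Δ_i = -10, 1, 3, the continuity of S' gives the tridiagonal system
  1·M_0 + 6·M_1 + 2·M_2 = 6(Δ_1 - Δ_0) = 66
  2·M_1 + 6·M_2 + 1·M_3 = 6(Δ_2 - Δ_1) = 12
Natural end conditions: M_0 = M_3 = 0.
Forward elimination and back-substitution give M_0 = 0, M_1 = 93/8, M_2 = -15/8, M_3 = 0.
On [1, 3], S(x) = -4 - 49/8·(x - 1) + 93/16·(x - 1)² - 9/8·(x - 1)³.
With (x - 1) = 1: S(2) = -87/16.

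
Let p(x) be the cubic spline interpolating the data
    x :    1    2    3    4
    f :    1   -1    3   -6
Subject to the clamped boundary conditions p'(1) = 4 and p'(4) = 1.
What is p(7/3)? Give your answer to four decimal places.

Write m_i for p''(x_i). With h_i = 1, 1, 1 and divided differences Δ_i = -2, 4, -9, the continuity of p' gives the tridiagonal system
  1·m_0 + 4·m_1 + 1·m_2 = 6(Δ_1 - Δ_0) = 36
  1·m_1 + 4·m_2 + 1·m_3 = 6(Δ_2 - Δ_1) = -78
Clamped end conditions give two more equations: 2h_0·m_0 + h_0·m_1 = 6(Δ_0 - p'(1)) = -36 and h_2·m_2 + 2h_2·m_3 = 6(p'(4) - Δ_2) = 60.
Solving the tridiagonal system: m_0 = -156/5, m_1 = 132/5, m_2 = -192/5, m_3 = 246/5.
On [2, 3], p(x) = -1 + 8/5·(x - 2) + 66/5·(x - 2)² - 54/5·(x - 2)³.
With (x - 2) = 1/3: p(7/3) = 3/5.

0.6000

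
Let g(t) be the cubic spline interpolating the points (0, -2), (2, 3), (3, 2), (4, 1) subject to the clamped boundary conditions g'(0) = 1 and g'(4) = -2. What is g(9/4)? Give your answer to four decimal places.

2.9599

Write m_i for g''(x_i). With h_i = 2, 1, 1 and divided differences Δ_i = 5/2, -1, -1, the continuity of g' gives the tridiagonal system
  2·m_0 + 6·m_1 + 1·m_2 = 6(Δ_1 - Δ_0) = -21
  1·m_1 + 4·m_2 + 1·m_3 = 6(Δ_2 - Δ_1) = 0
Clamped end conditions give two more equations: 2h_0·m_0 + h_0·m_1 = 6(Δ_0 - g'(0)) = 9 and h_2·m_2 + 2h_2·m_3 = 6(g'(4) - Δ_2) = -6.
Solving: m_0 = 111/22, m_1 = -123/22, m_2 = 27/11, m_3 = -93/22.
On [2, 3], g(t) = 3 + 5/11·(t - 2) - 123/44·(t - 2)² + 59/44·(t - 2)³.
With (t - 2) = 1/4: g(9/4) = 8335/2816.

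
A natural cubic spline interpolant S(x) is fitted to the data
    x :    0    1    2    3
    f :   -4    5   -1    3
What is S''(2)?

Write M_i for S''(x_i). With h_i = 1, 1, 1 and divided differences Δ_i = 9, -6, 4, the continuity of S' gives the tridiagonal system
  1·M_0 + 4·M_1 + 1·M_2 = 6(Δ_1 - Δ_0) = -90
  1·M_1 + 4·M_2 + 1·M_3 = 6(Δ_2 - Δ_1) = 60
Natural end conditions: M_0 = M_3 = 0.
Solving the tridiagonal system: M_0 = 0, M_1 = -28, M_2 = 22, M_3 = 0.

22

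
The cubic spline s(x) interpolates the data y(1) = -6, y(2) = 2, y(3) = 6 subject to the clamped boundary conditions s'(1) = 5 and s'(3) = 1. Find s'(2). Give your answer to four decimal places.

Put M_i = s'' at the i-th knot. Here h = (1, 1) and Δ = (8, 4), so the interior equations h_(i-1)·M_(i-1) + 2(h_(i-1)+h_i)·M_i + h_i·M_(i+1) = 6(Δ_i − Δ_(i-1)) read
  1·M_0 + 4·M_1 + 1·M_2 = 6(Δ_1 - Δ_0) = -24
Clamped end conditions give two more equations: 2h_0·M_0 + h_0·M_1 = 6(Δ_0 - s'(1)) = 18 and h_1·M_1 + 2h_1·M_2 = 6(s'(3) - Δ_1) = -18.
Solving the tridiagonal system: M_0 = 13, M_1 = -8, M_2 = -5.
On [2, 3], s'(x) = b_1 + 2c_1·(x - 2) + 3d_1·(x - 2)² with b_1 = Δ_1 - h_1(2M_1 + M_2)/6 = 15/2, c_1 = M_1/2 = -4, d_1 = (M_2 - M_1)/(6h_1) = 1/2. So s'(2) = 15/2.

7.5000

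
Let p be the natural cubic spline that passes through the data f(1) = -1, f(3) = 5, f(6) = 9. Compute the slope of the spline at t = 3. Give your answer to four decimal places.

With M_i denoting the second derivative at x_i, h_i = 2, 3, and Δ_i = (y_(i+1) − y_i)/h_i = 3, 4/3:
  2·M_0 + 10·M_1 + 3·M_2 = 6(Δ_1 - Δ_0) = -10
Natural end conditions: M_0 = M_2 = 0.
Solving the tridiagonal system: M_0 = 0, M_1 = -1, M_2 = 0.
On [3, 6], p'(t) = b_1 + 2c_1·(t - 3) + 3d_1·(t - 3)² with b_1 = Δ_1 - h_1(2M_1 + M_2)/6 = 7/3, c_1 = M_1/2 = -1/2, d_1 = (M_2 - M_1)/(6h_1) = 1/18. So p'(3) = 7/3.

2.3333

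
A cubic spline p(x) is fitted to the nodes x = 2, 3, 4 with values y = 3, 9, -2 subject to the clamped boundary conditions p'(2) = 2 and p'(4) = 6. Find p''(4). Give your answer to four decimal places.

Put M_i = p'' at the i-th knot. Here h = (1, 1) and Δ = (6, -11), so the interior equations h_(i-1)·M_(i-1) + 2(h_(i-1)+h_i)·M_i + h_i·M_(i+1) = 6(Δ_i − Δ_(i-1)) read
  1·M_0 + 4·M_1 + 1·M_2 = 6(Δ_1 - Δ_0) = -102
Clamped end conditions give two more equations: 2h_0·M_0 + h_0·M_1 = 6(Δ_0 - p'(2)) = 24 and h_1·M_1 + 2h_1·M_2 = 6(p'(4) - Δ_1) = 102.
Solving: M_0 = 79/2, M_1 = -55, M_2 = 157/2.

78.5000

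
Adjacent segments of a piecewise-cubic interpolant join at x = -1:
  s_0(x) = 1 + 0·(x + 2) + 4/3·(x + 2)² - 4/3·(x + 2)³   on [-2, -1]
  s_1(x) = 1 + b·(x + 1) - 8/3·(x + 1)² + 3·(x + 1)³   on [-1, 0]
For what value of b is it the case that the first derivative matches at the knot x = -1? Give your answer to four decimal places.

s_0'(x) = 0 + 8/3·(x + 2) - 4·(x + 2)², so s_0'(-1) = -4/3. On the right, s_1'(-1) = b, so b = -4/3.

-1.3333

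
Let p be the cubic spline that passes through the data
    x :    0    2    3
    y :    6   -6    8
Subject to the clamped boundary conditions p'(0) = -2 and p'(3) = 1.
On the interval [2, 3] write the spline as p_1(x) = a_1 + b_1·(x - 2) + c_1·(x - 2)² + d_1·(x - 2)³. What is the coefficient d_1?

Let M_i = p''(x_i). Step sizes h_i = 2, 1; slopes of the chords Δ_i = (y_(i+1) - y_i)/h_i = -6, 14.
  2·M_0 + 6·M_1 + 1·M_2 = 6(Δ_1 - Δ_0) = 120
Clamped end conditions give two more equations: 2h_0·M_0 + h_0·M_1 = 6(Δ_0 - p'(0)) = -24 and h_1·M_1 + 2h_1·M_2 = 6(p'(3) - Δ_1) = -78.
Solving: M_0 = -25, M_1 = 38, M_2 = -58.
On [2, 3], with p_1(x) = a_1 + b_1·(x - 2) + c_1·(x - 2)² + d_1·(x - 2)³: c_1 = M_1/2 = 19, d_1 = (M_2 - M_1)/(6h_1) = -16, b_1 = Δ_1 - h_1(2M_1 + M_2)/6 = 11.

-16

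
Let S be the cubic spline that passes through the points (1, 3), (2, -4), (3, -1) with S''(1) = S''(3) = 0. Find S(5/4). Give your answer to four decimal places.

0.6641

Let M_i = S''(x_i). Step sizes h_i = 1, 1; slopes of the chords Δ_i = (y_(i+1) - y_i)/h_i = -7, 3.
  1·M_0 + 4·M_1 + 1·M_2 = 6(Δ_1 - Δ_0) = 60
Natural end conditions: M_0 = M_2 = 0.
Hence M_0 = 0, M_1 = 15, M_2 = 0.
On [1, 2], S(x) = 3 - 19/2·(x - 1) + 0·(x - 1)² + 5/2·(x - 1)³.
With (x - 1) = 1/4: S(5/4) = 85/128.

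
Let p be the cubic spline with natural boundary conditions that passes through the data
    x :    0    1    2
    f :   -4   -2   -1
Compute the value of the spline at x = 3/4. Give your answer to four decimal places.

-2.4180

Let σ_i = p''(x_i). Step sizes h_i = 1, 1; slopes of the chords Δ_i = (y_(i+1) - y_i)/h_i = 2, 1.
  1·σ_0 + 4·σ_1 + 1·σ_2 = 6(Δ_1 - Δ_0) = -6
Natural end conditions: σ_0 = σ_2 = 0.
Hence σ_0 = 0, σ_1 = -3/2, σ_2 = 0.
On [0, 1], p(x) = -4 + 9/4·x + 0·x² - 1/4·x³.
With x = 3/4: p(3/4) = -619/256.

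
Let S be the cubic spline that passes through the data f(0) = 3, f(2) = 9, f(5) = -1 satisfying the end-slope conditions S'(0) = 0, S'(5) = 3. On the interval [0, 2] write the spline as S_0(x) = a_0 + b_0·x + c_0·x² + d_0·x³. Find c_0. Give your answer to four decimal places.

Let M_i = S''(x_i). Step sizes h_i = 2, 3; slopes of the chords Δ_i = (y_(i+1) - y_i)/h_i = 3, -10/3.
  2·M_0 + 10·M_1 + 3·M_2 = 6(Δ_1 - Δ_0) = -38
Clamped end conditions give two more equations: 2h_0·M_0 + h_0·M_1 = 6(Δ_0 - S'(0)) = 18 and h_1·M_1 + 2h_1·M_2 = 6(S'(5) - Δ_1) = 38.
Hence M_0 = 89/10, M_1 = -44/5, M_2 = 161/15.
On [0, 2], with S_0(x) = a_0 + b_0·x + c_0·x² + d_0·x³: c_0 = M_0/2 = 89/20, d_0 = (M_1 - M_0)/(6h_0) = -59/40, b_0 = Δ_0 - h_0(2M_0 + M_1)/6 = 0.

4.4500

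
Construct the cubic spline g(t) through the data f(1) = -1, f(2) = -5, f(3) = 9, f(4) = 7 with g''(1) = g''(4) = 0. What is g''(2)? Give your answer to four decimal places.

With M_i denoting the second derivative at x_i, h_i = 1, 1, 1, and Δ_i = (y_(i+1) − y_i)/h_i = -4, 14, -2:
  1·M_0 + 4·M_1 + 1·M_2 = 6(Δ_1 - Δ_0) = 108
  1·M_1 + 4·M_2 + 1·M_3 = 6(Δ_2 - Δ_1) = -96
Natural end conditions: M_0 = M_3 = 0.
Forward elimination and back-substitution give M_0 = 0, M_1 = 176/5, M_2 = -164/5, M_3 = 0.

35.2000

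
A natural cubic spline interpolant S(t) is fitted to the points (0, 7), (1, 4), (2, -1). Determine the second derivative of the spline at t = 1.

-3

Let σ_i = S''(x_i). Step sizes h_i = 1, 1; slopes of the chords Δ_i = (y_(i+1) - y_i)/h_i = -3, -5.
  1·σ_0 + 4·σ_1 + 1·σ_2 = 6(Δ_1 - Δ_0) = -12
Natural end conditions: σ_0 = σ_2 = 0.
Forward elimination and back-substitution give σ_0 = 0, σ_1 = -3, σ_2 = 0.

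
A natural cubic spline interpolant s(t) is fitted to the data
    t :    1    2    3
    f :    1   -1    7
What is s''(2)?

15

Put σ_i = s'' at the i-th knot. Here h = (1, 1) and Δ = (-2, 8), so the interior equations h_(i-1)·σ_(i-1) + 2(h_(i-1)+h_i)·σ_i + h_i·σ_(i+1) = 6(Δ_i − Δ_(i-1)) read
  1·σ_0 + 4·σ_1 + 1·σ_2 = 6(Δ_1 - Δ_0) = 60
Natural end conditions: σ_0 = σ_2 = 0.
Solving the tridiagonal system: σ_0 = 0, σ_1 = 15, σ_2 = 0.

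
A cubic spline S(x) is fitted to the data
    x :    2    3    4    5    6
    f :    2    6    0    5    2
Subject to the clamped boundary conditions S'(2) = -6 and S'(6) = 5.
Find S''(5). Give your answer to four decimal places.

-29.9286

With σ_i denoting the second derivative at x_i, h_i = 1, 1, 1, 1, and Δ_i = (y_(i+1) − y_i)/h_i = 4, -6, 5, -3:
  1·σ_0 + 4·σ_1 + 1·σ_2 = 6(Δ_1 - Δ_0) = -60
  1·σ_1 + 4·σ_2 + 1·σ_3 = 6(Δ_2 - Δ_1) = 66
  1·σ_2 + 4·σ_3 + 1·σ_4 = 6(Δ_3 - Δ_2) = -48
Clamped end conditions give two more equations: 2h_0·σ_0 + h_0·σ_1 = 6(Δ_0 - S'(2)) = 60 and h_3·σ_3 + 2h_3·σ_4 = 6(S'(6) - Δ_3) = 48.
Solving the tridiagonal system: σ_0 = 1331/28, σ_1 = -491/14, σ_2 = 131/4, σ_3 = -419/14, σ_4 = 1091/28.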